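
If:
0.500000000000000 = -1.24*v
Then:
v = -0.40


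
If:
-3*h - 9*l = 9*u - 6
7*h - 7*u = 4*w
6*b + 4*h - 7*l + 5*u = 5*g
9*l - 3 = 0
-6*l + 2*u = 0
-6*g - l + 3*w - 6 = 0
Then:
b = -941/432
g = -265/72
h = -2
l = 1/3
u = 1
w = -21/4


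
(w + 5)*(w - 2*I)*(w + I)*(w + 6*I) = w^4 + 5*w^3 + 5*I*w^3 + 8*w^2 + 25*I*w^2 + 40*w + 12*I*w + 60*I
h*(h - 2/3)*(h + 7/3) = h^3 + 5*h^2/3 - 14*h/9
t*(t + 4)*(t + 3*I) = t^3 + 4*t^2 + 3*I*t^2 + 12*I*t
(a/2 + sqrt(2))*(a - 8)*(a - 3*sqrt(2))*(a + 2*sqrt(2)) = a^4/2 - 4*a^3 + sqrt(2)*a^3/2 - 8*a^2 - 4*sqrt(2)*a^2 - 12*sqrt(2)*a + 64*a + 96*sqrt(2)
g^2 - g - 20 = (g - 5)*(g + 4)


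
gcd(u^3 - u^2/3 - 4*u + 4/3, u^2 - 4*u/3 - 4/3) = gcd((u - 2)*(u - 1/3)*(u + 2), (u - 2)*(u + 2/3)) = u - 2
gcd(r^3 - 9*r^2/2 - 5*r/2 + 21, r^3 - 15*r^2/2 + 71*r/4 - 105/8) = r - 7/2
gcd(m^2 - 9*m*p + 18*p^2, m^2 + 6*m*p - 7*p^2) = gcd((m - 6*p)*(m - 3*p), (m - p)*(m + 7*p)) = 1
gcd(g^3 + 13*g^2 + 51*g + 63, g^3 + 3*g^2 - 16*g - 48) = g + 3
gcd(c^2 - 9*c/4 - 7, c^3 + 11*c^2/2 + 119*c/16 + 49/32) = c + 7/4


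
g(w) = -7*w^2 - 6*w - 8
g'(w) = -14*w - 6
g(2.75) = -77.44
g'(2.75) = -44.50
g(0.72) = -15.95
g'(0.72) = -16.08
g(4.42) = -171.27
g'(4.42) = -67.88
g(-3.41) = -68.94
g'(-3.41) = 41.74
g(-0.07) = -7.61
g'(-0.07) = -5.02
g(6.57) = -349.57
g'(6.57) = -97.98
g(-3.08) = -55.92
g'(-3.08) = 37.12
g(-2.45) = -35.32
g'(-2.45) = 28.30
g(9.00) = -629.00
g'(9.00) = -132.00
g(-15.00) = -1493.00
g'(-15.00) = 204.00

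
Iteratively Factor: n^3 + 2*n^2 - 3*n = (n + 3)*(n^2 - n) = n*(n + 3)*(n - 1)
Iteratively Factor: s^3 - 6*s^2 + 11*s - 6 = (s - 2)*(s^2 - 4*s + 3) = (s - 2)*(s - 1)*(s - 3)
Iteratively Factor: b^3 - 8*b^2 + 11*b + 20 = (b - 5)*(b^2 - 3*b - 4) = (b - 5)*(b + 1)*(b - 4)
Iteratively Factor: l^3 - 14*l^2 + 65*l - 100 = (l - 5)*(l^2 - 9*l + 20) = (l - 5)^2*(l - 4)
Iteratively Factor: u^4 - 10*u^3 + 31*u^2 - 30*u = (u)*(u^3 - 10*u^2 + 31*u - 30) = u*(u - 5)*(u^2 - 5*u + 6) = u*(u - 5)*(u - 2)*(u - 3)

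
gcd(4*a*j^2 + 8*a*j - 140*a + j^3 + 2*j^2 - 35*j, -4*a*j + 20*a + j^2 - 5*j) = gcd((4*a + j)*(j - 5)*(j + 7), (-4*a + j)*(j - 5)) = j - 5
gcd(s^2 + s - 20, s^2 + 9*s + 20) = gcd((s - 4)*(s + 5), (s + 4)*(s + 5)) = s + 5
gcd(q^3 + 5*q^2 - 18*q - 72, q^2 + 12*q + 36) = q + 6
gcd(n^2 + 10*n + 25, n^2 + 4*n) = 1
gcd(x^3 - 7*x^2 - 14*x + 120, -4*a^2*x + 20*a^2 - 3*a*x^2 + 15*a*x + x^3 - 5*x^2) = x - 5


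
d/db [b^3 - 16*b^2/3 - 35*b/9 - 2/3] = 3*b^2 - 32*b/3 - 35/9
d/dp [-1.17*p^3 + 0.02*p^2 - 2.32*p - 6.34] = -3.51*p^2 + 0.04*p - 2.32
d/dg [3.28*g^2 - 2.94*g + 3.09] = 6.56*g - 2.94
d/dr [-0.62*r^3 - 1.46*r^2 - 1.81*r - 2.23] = -1.86*r^2 - 2.92*r - 1.81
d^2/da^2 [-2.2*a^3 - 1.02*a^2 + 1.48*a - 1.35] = -13.2*a - 2.04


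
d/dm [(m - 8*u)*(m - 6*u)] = 2*m - 14*u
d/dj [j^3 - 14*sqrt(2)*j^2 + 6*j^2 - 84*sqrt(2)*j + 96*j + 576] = 3*j^2 - 28*sqrt(2)*j + 12*j - 84*sqrt(2) + 96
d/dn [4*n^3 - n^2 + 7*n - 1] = 12*n^2 - 2*n + 7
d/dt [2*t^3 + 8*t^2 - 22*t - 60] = 6*t^2 + 16*t - 22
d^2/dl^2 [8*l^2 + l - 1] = 16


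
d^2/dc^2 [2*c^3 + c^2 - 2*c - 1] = 12*c + 2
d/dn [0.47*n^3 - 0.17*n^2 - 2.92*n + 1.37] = 1.41*n^2 - 0.34*n - 2.92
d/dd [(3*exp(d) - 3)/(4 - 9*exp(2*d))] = 3*(-18*(1 - exp(d))*exp(d) - 9*exp(2*d) + 4)*exp(d)/(9*exp(2*d) - 4)^2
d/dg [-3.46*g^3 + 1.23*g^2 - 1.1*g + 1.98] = -10.38*g^2 + 2.46*g - 1.1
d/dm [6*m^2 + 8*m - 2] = 12*m + 8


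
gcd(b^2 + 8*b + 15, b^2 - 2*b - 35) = b + 5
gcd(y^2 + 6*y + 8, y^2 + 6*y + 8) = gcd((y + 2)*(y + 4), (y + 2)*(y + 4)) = y^2 + 6*y + 8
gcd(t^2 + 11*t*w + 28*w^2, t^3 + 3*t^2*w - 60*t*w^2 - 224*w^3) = t^2 + 11*t*w + 28*w^2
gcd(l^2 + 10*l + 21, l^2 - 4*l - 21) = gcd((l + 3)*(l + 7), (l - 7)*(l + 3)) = l + 3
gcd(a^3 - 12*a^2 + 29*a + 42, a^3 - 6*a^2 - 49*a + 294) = a^2 - 13*a + 42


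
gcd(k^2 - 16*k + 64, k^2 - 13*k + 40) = k - 8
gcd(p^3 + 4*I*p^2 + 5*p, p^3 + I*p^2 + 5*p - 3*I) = p - I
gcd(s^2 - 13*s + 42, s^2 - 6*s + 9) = 1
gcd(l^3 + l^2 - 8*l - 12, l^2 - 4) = l + 2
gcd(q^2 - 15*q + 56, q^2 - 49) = q - 7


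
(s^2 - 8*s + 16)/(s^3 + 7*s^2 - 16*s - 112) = (s - 4)/(s^2 + 11*s + 28)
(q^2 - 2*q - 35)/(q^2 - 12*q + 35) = (q + 5)/(q - 5)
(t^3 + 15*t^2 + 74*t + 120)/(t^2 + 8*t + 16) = (t^2 + 11*t + 30)/(t + 4)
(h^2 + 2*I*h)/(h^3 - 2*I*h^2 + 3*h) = (h + 2*I)/(h^2 - 2*I*h + 3)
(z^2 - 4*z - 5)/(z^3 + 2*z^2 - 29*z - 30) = 1/(z + 6)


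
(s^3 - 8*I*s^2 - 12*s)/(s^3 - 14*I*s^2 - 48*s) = (s - 2*I)/(s - 8*I)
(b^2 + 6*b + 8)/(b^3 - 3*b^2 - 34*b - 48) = (b + 4)/(b^2 - 5*b - 24)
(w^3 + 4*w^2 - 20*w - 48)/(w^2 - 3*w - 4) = (w^2 + 8*w + 12)/(w + 1)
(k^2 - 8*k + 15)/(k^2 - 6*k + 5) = (k - 3)/(k - 1)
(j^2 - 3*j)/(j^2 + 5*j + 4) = j*(j - 3)/(j^2 + 5*j + 4)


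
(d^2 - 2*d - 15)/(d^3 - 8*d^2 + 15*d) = (d + 3)/(d*(d - 3))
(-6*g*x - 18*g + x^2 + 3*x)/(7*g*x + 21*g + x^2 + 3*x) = (-6*g + x)/(7*g + x)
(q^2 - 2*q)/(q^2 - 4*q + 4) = q/(q - 2)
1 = 1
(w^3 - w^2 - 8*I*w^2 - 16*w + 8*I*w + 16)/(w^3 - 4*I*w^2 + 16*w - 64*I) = (w - 1)/(w + 4*I)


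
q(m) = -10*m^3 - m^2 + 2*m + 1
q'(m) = -30*m^2 - 2*m + 2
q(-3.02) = 261.28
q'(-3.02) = -265.57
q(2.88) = -240.41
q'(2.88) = -252.59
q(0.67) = -1.12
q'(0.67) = -12.81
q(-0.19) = 0.65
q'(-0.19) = 1.30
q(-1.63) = 38.39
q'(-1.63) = -74.45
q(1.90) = -67.40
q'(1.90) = -110.10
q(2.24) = -111.93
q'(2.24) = -153.01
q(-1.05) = 9.37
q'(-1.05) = -28.98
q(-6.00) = 2113.00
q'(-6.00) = -1066.00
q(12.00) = -17399.00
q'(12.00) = -4342.00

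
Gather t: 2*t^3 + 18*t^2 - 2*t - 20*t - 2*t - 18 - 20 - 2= 2*t^3 + 18*t^2 - 24*t - 40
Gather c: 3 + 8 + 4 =15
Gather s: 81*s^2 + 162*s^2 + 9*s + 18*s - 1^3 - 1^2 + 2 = 243*s^2 + 27*s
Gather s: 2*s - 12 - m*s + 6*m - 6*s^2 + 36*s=6*m - 6*s^2 + s*(38 - m) - 12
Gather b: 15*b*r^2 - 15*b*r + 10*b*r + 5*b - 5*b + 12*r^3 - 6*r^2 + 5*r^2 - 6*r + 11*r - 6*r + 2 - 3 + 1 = b*(15*r^2 - 5*r) + 12*r^3 - r^2 - r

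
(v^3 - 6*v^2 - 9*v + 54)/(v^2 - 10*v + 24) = (v^2 - 9)/(v - 4)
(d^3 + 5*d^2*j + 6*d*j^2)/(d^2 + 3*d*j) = d + 2*j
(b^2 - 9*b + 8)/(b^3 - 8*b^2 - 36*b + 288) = (b - 1)/(b^2 - 36)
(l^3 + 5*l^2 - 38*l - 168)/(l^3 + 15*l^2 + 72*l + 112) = (l - 6)/(l + 4)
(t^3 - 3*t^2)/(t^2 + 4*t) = t*(t - 3)/(t + 4)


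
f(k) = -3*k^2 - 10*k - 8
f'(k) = -6*k - 10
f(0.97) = -20.52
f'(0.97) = -15.82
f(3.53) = -80.68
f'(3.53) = -31.18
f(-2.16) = -0.40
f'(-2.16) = 2.96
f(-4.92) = -31.42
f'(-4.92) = 19.52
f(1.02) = -21.32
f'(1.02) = -16.12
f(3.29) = -73.37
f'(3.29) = -29.74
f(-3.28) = -7.48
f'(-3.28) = 9.68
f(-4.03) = -16.42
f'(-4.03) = 14.18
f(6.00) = -176.00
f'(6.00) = -46.00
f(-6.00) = -56.00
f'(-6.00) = 26.00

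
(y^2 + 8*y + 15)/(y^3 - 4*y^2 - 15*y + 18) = (y + 5)/(y^2 - 7*y + 6)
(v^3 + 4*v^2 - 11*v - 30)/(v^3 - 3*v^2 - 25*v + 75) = (v + 2)/(v - 5)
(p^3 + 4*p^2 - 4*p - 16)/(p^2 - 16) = (p^2 - 4)/(p - 4)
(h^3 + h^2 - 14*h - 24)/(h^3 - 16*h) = (h^2 + 5*h + 6)/(h*(h + 4))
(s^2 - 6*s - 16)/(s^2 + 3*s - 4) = (s^2 - 6*s - 16)/(s^2 + 3*s - 4)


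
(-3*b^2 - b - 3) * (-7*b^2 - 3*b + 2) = 21*b^4 + 16*b^3 + 18*b^2 + 7*b - 6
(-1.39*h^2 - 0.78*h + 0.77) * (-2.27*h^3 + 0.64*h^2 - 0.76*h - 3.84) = 3.1553*h^5 + 0.881*h^4 - 1.1907*h^3 + 6.4232*h^2 + 2.41*h - 2.9568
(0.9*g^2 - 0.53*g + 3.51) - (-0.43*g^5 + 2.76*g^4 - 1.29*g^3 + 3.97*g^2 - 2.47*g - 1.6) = 0.43*g^5 - 2.76*g^4 + 1.29*g^3 - 3.07*g^2 + 1.94*g + 5.11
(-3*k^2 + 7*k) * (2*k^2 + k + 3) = -6*k^4 + 11*k^3 - 2*k^2 + 21*k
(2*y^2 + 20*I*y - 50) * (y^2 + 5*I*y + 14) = 2*y^4 + 30*I*y^3 - 122*y^2 + 30*I*y - 700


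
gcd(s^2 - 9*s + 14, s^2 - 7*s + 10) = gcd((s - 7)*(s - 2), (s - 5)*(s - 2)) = s - 2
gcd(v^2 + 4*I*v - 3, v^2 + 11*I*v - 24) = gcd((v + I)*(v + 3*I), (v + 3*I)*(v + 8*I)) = v + 3*I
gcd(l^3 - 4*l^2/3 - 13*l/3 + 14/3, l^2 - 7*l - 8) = 1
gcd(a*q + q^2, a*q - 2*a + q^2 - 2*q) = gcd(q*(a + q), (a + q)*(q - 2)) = a + q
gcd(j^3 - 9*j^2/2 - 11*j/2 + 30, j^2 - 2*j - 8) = j - 4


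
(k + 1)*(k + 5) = k^2 + 6*k + 5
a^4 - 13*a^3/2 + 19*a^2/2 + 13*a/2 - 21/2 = (a - 7/2)*(a - 3)*(a - 1)*(a + 1)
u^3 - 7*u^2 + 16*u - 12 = (u - 3)*(u - 2)^2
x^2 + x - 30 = (x - 5)*(x + 6)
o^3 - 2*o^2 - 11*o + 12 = (o - 4)*(o - 1)*(o + 3)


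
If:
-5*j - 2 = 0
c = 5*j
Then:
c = -2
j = -2/5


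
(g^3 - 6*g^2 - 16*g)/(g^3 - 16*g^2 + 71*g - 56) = g*(g + 2)/(g^2 - 8*g + 7)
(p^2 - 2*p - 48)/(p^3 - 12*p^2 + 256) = (p + 6)/(p^2 - 4*p - 32)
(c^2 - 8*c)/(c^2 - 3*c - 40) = c/(c + 5)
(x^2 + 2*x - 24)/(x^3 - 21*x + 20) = (x + 6)/(x^2 + 4*x - 5)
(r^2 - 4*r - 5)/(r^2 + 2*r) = (r^2 - 4*r - 5)/(r*(r + 2))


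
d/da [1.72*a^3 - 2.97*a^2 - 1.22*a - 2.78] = 5.16*a^2 - 5.94*a - 1.22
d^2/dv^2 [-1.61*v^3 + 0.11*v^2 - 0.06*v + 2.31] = 0.22 - 9.66*v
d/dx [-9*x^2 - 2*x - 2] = -18*x - 2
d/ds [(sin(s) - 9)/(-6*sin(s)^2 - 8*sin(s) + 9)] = (6*sin(s)^2 - 108*sin(s) - 63)*cos(s)/(6*sin(s)^2 + 8*sin(s) - 9)^2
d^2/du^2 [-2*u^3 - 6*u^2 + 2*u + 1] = -12*u - 12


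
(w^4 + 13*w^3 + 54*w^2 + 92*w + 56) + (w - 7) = w^4 + 13*w^3 + 54*w^2 + 93*w + 49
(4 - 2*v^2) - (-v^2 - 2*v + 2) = -v^2 + 2*v + 2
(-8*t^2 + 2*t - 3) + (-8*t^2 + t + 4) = -16*t^2 + 3*t + 1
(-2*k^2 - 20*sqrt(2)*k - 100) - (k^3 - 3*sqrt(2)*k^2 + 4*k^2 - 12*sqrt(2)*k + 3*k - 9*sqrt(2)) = -k^3 - 6*k^2 + 3*sqrt(2)*k^2 - 8*sqrt(2)*k - 3*k - 100 + 9*sqrt(2)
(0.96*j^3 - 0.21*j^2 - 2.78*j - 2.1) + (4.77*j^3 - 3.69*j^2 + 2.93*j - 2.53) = 5.73*j^3 - 3.9*j^2 + 0.15*j - 4.63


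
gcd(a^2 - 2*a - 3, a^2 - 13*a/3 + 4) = a - 3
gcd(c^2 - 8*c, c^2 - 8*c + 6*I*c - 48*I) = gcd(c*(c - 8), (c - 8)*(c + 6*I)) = c - 8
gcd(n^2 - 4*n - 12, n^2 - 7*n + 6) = n - 6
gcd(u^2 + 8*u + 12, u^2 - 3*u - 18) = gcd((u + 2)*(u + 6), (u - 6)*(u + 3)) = 1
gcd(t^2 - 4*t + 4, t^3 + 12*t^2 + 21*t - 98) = t - 2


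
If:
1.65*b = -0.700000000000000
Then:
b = -0.42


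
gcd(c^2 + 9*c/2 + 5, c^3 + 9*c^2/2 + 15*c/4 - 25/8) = c + 5/2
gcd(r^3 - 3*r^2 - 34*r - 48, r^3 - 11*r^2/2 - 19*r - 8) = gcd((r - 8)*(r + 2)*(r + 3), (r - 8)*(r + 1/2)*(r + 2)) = r^2 - 6*r - 16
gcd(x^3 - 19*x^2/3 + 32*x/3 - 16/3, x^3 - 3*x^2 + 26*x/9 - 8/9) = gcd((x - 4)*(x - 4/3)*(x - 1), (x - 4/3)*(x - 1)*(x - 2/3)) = x^2 - 7*x/3 + 4/3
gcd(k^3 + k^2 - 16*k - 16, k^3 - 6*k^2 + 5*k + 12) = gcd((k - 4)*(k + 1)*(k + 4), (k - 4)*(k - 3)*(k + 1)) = k^2 - 3*k - 4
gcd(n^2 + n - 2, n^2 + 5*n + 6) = n + 2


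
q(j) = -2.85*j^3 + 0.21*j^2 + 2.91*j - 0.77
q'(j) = -8.55*j^2 + 0.42*j + 2.91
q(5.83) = -541.41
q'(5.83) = -285.25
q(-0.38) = -1.69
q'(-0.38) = 1.52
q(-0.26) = -1.46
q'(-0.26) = 2.22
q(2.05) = -18.48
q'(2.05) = -32.16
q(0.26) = -0.05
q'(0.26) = 2.44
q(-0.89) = -1.18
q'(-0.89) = -4.24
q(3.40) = -100.46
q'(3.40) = -94.50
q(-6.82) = 893.21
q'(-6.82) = -397.64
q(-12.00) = 4919.35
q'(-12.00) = -1233.33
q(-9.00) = 2067.70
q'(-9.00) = -693.42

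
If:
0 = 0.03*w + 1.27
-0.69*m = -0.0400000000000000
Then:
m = 0.06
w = -42.33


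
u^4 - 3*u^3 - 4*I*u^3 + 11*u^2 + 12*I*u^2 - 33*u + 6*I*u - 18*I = (u - 3)*(u - 6*I)*(u + I)^2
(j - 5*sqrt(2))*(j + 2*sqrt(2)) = j^2 - 3*sqrt(2)*j - 20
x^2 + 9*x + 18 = (x + 3)*(x + 6)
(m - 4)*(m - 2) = m^2 - 6*m + 8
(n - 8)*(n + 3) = n^2 - 5*n - 24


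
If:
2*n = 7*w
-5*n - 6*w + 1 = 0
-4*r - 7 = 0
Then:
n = 7/47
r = -7/4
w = 2/47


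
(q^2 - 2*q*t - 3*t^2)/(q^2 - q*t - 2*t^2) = (q - 3*t)/(q - 2*t)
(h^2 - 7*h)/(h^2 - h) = (h - 7)/(h - 1)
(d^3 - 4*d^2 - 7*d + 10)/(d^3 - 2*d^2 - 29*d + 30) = (d^2 - 3*d - 10)/(d^2 - d - 30)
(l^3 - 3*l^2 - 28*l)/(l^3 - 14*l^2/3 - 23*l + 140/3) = 3*l/(3*l - 5)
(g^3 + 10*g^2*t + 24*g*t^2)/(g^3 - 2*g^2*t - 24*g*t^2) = (-g - 6*t)/(-g + 6*t)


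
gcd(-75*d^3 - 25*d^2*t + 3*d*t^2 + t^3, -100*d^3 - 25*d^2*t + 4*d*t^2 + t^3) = -25*d^2 + t^2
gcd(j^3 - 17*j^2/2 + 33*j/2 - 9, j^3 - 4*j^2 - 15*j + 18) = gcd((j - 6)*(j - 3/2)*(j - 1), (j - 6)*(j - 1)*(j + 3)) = j^2 - 7*j + 6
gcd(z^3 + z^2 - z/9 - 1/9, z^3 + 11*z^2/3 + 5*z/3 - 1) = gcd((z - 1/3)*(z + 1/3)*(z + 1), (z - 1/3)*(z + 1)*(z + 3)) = z^2 + 2*z/3 - 1/3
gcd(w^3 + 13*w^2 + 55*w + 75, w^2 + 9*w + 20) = w + 5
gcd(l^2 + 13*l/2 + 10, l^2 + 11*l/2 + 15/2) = l + 5/2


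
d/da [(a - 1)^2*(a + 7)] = (a - 1)*(3*a + 13)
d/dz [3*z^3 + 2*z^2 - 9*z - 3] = 9*z^2 + 4*z - 9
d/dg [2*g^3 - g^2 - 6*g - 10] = 6*g^2 - 2*g - 6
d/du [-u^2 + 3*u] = 3 - 2*u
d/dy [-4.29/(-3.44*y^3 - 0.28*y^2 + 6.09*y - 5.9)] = (-44.2728*y^2 - 2.4024*y + 26.1261)/(3.44*y^3 + 0.28*y^2 - 6.09*y + 5.9)^2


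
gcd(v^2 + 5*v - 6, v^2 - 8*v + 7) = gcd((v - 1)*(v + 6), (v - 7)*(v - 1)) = v - 1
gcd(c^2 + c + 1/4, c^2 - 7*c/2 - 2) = c + 1/2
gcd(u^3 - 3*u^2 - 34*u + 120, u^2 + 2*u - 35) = u - 5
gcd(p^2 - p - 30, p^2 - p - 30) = p^2 - p - 30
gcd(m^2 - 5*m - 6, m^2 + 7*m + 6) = m + 1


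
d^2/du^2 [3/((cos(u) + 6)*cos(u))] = 3*(-2*(1 - cos(2*u))^2 + 45*cos(u) - 38*cos(2*u) - 9*cos(3*u) + 114)/(2*(cos(u) + 6)^3*cos(u)^3)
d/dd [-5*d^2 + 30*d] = 30 - 10*d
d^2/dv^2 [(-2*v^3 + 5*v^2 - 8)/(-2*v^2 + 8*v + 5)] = 2*(68*v^3 + 186*v^2 - 234*v + 467)/(8*v^6 - 96*v^5 + 324*v^4 - 32*v^3 - 810*v^2 - 600*v - 125)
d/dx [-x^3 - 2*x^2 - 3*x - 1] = -3*x^2 - 4*x - 3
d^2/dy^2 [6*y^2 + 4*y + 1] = 12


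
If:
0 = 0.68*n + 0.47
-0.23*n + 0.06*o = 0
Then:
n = -0.69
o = -2.65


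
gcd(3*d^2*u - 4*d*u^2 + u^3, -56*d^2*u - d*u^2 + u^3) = u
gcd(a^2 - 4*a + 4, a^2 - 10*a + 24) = 1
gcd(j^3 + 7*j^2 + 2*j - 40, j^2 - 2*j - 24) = j + 4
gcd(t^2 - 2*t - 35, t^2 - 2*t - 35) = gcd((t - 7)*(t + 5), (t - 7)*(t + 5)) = t^2 - 2*t - 35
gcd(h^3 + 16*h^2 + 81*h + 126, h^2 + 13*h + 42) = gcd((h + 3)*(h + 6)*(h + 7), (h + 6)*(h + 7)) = h^2 + 13*h + 42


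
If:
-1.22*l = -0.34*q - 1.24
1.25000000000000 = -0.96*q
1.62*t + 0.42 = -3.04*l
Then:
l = 0.65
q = -1.30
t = -1.49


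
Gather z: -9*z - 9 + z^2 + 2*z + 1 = z^2 - 7*z - 8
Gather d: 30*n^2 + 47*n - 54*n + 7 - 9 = 30*n^2 - 7*n - 2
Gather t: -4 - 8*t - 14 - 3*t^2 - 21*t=-3*t^2 - 29*t - 18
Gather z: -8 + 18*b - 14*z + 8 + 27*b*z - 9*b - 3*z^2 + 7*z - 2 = 9*b - 3*z^2 + z*(27*b - 7) - 2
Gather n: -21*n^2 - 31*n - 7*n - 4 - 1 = -21*n^2 - 38*n - 5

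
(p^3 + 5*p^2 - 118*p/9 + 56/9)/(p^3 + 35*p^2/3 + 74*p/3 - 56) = (p - 2/3)/(p + 6)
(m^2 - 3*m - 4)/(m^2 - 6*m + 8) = (m + 1)/(m - 2)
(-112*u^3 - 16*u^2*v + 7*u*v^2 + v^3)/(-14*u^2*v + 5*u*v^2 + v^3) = (16*u^2 - v^2)/(v*(2*u - v))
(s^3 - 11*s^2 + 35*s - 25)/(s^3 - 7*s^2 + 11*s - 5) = (s - 5)/(s - 1)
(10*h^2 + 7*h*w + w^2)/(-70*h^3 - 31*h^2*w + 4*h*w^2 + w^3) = (5*h + w)/(-35*h^2 + 2*h*w + w^2)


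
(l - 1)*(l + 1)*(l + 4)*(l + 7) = l^4 + 11*l^3 + 27*l^2 - 11*l - 28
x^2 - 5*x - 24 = (x - 8)*(x + 3)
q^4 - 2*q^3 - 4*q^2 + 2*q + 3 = (q - 3)*(q - 1)*(q + 1)^2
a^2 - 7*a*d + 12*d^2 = (a - 4*d)*(a - 3*d)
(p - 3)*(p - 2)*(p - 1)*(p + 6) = p^4 - 25*p^2 + 60*p - 36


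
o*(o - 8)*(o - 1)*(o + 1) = o^4 - 8*o^3 - o^2 + 8*o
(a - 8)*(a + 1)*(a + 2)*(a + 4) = a^4 - a^3 - 42*a^2 - 104*a - 64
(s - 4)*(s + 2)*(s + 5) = s^3 + 3*s^2 - 18*s - 40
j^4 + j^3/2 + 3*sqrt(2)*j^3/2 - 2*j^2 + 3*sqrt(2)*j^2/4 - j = j*(j + 1/2)*(j - sqrt(2)/2)*(j + 2*sqrt(2))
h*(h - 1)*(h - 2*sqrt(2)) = h^3 - 2*sqrt(2)*h^2 - h^2 + 2*sqrt(2)*h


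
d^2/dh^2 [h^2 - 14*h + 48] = 2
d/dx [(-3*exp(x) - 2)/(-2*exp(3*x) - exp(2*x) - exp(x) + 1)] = (-(3*exp(x) + 2)*(6*exp(2*x) + 2*exp(x) + 1) + 6*exp(3*x) + 3*exp(2*x) + 3*exp(x) - 3)*exp(x)/(2*exp(3*x) + exp(2*x) + exp(x) - 1)^2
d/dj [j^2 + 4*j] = 2*j + 4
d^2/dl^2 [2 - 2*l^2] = -4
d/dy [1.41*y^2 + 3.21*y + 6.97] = 2.82*y + 3.21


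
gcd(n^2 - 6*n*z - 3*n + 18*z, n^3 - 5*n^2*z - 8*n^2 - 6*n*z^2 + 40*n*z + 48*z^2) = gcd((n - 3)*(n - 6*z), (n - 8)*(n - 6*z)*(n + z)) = -n + 6*z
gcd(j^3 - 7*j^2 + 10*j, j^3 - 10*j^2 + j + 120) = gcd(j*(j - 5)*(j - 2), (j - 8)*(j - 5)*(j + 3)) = j - 5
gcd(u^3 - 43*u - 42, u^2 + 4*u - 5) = 1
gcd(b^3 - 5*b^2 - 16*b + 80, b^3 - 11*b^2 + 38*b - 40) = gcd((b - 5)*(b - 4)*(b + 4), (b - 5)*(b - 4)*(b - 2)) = b^2 - 9*b + 20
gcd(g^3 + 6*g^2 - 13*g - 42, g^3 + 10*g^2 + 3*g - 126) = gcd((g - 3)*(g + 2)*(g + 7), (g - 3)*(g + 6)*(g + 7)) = g^2 + 4*g - 21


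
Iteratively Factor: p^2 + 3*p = (p)*(p + 3)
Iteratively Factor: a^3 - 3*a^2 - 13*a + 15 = (a - 5)*(a^2 + 2*a - 3) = (a - 5)*(a + 3)*(a - 1)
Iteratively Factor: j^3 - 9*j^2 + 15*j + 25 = (j - 5)*(j^2 - 4*j - 5) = (j - 5)^2*(j + 1)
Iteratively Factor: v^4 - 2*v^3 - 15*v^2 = (v - 5)*(v^3 + 3*v^2) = v*(v - 5)*(v^2 + 3*v) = v^2*(v - 5)*(v + 3)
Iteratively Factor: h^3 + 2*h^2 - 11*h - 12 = (h + 4)*(h^2 - 2*h - 3) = (h - 3)*(h + 4)*(h + 1)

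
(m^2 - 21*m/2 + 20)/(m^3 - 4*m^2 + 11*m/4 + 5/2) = 2*(m - 8)/(2*m^2 - 3*m - 2)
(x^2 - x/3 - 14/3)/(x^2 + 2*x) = (x - 7/3)/x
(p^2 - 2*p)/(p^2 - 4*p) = (p - 2)/(p - 4)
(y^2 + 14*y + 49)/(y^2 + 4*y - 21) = (y + 7)/(y - 3)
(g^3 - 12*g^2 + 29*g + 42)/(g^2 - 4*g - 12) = (g^2 - 6*g - 7)/(g + 2)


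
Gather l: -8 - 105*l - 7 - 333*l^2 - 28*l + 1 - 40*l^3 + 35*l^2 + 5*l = -40*l^3 - 298*l^2 - 128*l - 14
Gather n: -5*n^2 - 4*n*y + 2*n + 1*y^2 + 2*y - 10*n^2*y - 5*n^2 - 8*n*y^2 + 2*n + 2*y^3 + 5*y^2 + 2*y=n^2*(-10*y - 10) + n*(-8*y^2 - 4*y + 4) + 2*y^3 + 6*y^2 + 4*y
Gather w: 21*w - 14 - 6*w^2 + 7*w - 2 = -6*w^2 + 28*w - 16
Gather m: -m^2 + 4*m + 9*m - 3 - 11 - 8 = -m^2 + 13*m - 22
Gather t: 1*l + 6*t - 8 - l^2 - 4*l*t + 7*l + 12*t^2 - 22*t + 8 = -l^2 + 8*l + 12*t^2 + t*(-4*l - 16)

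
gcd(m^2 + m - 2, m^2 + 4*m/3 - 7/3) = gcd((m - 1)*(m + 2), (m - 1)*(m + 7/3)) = m - 1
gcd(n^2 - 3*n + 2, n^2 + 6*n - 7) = n - 1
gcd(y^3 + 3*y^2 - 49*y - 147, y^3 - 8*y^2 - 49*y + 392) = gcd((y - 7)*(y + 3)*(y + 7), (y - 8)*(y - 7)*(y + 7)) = y^2 - 49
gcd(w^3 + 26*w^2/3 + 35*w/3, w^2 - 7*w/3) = w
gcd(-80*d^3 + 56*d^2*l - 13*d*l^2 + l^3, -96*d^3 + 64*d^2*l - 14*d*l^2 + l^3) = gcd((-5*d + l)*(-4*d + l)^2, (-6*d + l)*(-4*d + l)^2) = 16*d^2 - 8*d*l + l^2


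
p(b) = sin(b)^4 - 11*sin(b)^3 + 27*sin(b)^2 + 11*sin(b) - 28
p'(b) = 4*sin(b)^3*cos(b) - 33*sin(b)^2*cos(b) + 54*sin(b)*cos(b) + 11*cos(b)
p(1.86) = -1.49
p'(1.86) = -10.26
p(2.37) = -10.70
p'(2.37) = -24.35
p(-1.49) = -0.26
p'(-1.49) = -6.42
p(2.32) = -9.50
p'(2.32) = -23.44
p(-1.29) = -3.03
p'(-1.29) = -20.76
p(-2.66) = -26.16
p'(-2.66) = 19.05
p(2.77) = -20.96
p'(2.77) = -24.64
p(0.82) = -9.54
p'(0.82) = 23.47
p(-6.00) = -23.05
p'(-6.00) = 22.66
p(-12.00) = -15.94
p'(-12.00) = 26.24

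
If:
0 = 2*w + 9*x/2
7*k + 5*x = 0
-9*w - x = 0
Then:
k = 0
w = 0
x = 0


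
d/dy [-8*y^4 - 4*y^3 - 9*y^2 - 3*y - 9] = -32*y^3 - 12*y^2 - 18*y - 3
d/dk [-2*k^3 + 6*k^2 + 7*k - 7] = -6*k^2 + 12*k + 7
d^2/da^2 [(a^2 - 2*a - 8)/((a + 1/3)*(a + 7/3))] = 18*(-378*a^3 - 2133*a^2 - 4806*a - 3719)/(729*a^6 + 5832*a^5 + 17253*a^4 + 22896*a^3 + 13419*a^2 + 3528*a + 343)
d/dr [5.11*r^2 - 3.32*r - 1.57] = 10.22*r - 3.32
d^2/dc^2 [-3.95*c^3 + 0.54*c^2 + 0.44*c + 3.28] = 1.08 - 23.7*c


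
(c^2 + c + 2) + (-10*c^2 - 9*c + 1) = -9*c^2 - 8*c + 3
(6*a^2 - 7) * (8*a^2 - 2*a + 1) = 48*a^4 - 12*a^3 - 50*a^2 + 14*a - 7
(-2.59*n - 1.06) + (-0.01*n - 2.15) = -2.6*n - 3.21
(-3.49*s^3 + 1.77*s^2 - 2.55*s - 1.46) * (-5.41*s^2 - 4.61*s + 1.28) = 18.8809*s^5 + 6.5132*s^4 + 1.1686*s^3 + 21.9197*s^2 + 3.4666*s - 1.8688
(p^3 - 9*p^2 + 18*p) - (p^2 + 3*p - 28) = p^3 - 10*p^2 + 15*p + 28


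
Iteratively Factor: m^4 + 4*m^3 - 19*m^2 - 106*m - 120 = (m + 4)*(m^3 - 19*m - 30) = (m + 2)*(m + 4)*(m^2 - 2*m - 15) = (m + 2)*(m + 3)*(m + 4)*(m - 5)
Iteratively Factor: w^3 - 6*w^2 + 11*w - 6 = (w - 3)*(w^2 - 3*w + 2) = (w - 3)*(w - 2)*(w - 1)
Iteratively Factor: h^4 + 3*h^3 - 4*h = (h)*(h^3 + 3*h^2 - 4) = h*(h - 1)*(h^2 + 4*h + 4) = h*(h - 1)*(h + 2)*(h + 2)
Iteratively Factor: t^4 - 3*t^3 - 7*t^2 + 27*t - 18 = (t - 2)*(t^3 - t^2 - 9*t + 9) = (t - 3)*(t - 2)*(t^2 + 2*t - 3) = (t - 3)*(t - 2)*(t - 1)*(t + 3)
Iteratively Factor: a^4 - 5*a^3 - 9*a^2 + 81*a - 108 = (a - 3)*(a^3 - 2*a^2 - 15*a + 36) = (a - 3)^2*(a^2 + a - 12) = (a - 3)^3*(a + 4)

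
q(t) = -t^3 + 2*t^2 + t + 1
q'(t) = -3*t^2 + 4*t + 1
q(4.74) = -55.82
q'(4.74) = -47.44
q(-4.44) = 123.52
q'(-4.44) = -75.90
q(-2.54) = 27.75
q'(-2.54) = -28.51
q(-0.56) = 1.24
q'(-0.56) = -2.18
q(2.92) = -3.92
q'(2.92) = -12.90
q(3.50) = -13.88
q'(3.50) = -21.75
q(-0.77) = 1.87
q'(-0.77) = -3.86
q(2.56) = -0.11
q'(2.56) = -8.42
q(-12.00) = 2005.00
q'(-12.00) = -479.00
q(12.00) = -1427.00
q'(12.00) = -383.00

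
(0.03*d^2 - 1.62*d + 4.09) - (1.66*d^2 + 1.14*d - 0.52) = -1.63*d^2 - 2.76*d + 4.61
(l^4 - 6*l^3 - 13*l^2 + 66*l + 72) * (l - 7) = l^5 - 13*l^4 + 29*l^3 + 157*l^2 - 390*l - 504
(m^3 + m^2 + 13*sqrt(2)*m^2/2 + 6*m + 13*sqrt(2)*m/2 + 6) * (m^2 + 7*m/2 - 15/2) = m^5 + 9*m^4/2 + 13*sqrt(2)*m^4/2 + 2*m^3 + 117*sqrt(2)*m^3/4 - 26*sqrt(2)*m^2 + 39*m^2/2 - 195*sqrt(2)*m/4 - 24*m - 45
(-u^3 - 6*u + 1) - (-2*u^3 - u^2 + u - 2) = u^3 + u^2 - 7*u + 3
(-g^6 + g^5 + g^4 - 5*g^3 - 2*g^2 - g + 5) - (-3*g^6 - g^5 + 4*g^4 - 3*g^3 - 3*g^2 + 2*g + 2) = 2*g^6 + 2*g^5 - 3*g^4 - 2*g^3 + g^2 - 3*g + 3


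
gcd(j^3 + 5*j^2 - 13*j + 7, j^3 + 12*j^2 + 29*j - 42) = j^2 + 6*j - 7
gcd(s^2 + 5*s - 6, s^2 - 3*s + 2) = s - 1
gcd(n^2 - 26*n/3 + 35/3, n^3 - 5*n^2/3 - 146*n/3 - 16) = 1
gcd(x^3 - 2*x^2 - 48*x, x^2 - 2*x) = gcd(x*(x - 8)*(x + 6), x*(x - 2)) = x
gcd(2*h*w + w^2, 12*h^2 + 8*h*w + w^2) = 2*h + w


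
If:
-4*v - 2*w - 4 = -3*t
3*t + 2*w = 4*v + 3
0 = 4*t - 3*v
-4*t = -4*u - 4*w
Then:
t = -3/2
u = -5/4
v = -2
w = -1/4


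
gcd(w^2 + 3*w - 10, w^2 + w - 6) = w - 2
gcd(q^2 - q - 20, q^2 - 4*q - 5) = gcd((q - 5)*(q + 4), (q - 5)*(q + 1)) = q - 5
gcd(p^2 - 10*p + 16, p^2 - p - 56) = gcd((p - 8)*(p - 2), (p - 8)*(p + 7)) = p - 8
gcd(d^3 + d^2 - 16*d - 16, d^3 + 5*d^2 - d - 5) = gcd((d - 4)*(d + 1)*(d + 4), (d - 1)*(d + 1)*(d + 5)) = d + 1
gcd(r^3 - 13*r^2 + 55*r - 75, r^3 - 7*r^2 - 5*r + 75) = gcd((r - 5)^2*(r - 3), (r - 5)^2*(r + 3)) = r^2 - 10*r + 25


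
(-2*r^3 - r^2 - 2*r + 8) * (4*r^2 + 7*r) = -8*r^5 - 18*r^4 - 15*r^3 + 18*r^2 + 56*r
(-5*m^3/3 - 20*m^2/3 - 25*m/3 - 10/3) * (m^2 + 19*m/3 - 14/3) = -5*m^5/3 - 155*m^4/9 - 385*m^3/9 - 25*m^2 + 160*m/9 + 140/9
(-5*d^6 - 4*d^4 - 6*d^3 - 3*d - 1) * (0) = 0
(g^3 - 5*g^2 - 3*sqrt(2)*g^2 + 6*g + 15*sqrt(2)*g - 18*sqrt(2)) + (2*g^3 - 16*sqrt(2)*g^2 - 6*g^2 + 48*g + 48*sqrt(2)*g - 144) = 3*g^3 - 19*sqrt(2)*g^2 - 11*g^2 + 54*g + 63*sqrt(2)*g - 144 - 18*sqrt(2)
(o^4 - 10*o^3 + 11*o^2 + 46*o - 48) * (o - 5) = o^5 - 15*o^4 + 61*o^3 - 9*o^2 - 278*o + 240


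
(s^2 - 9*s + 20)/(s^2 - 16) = (s - 5)/(s + 4)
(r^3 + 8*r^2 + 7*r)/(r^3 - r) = (r + 7)/(r - 1)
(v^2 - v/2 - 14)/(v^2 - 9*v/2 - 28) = (v - 4)/(v - 8)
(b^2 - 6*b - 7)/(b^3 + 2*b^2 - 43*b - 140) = (b + 1)/(b^2 + 9*b + 20)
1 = 1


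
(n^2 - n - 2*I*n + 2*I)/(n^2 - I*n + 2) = (n - 1)/(n + I)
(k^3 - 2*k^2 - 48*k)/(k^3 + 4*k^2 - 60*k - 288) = k/(k + 6)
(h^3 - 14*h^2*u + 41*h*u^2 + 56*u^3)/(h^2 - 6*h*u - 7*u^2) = h - 8*u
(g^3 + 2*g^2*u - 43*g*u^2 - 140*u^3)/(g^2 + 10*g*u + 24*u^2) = (g^2 - 2*g*u - 35*u^2)/(g + 6*u)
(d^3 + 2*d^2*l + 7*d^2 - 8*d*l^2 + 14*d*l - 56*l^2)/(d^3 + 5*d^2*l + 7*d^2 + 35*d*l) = (d^2 + 2*d*l - 8*l^2)/(d*(d + 5*l))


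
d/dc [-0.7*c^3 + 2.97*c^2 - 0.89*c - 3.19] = -2.1*c^2 + 5.94*c - 0.89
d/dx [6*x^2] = 12*x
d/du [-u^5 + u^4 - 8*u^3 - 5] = u^2*(-5*u^2 + 4*u - 24)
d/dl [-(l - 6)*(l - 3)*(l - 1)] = -3*l^2 + 20*l - 27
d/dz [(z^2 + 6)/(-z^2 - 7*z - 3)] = (-7*z^2 + 6*z + 42)/(z^4 + 14*z^3 + 55*z^2 + 42*z + 9)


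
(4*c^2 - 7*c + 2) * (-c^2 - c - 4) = -4*c^4 + 3*c^3 - 11*c^2 + 26*c - 8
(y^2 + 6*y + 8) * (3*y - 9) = 3*y^3 + 9*y^2 - 30*y - 72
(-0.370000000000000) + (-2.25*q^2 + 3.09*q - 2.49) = -2.25*q^2 + 3.09*q - 2.86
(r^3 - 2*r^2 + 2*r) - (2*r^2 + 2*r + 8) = r^3 - 4*r^2 - 8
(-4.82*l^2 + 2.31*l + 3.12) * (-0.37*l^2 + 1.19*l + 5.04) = 1.7834*l^4 - 6.5905*l^3 - 22.6983*l^2 + 15.3552*l + 15.7248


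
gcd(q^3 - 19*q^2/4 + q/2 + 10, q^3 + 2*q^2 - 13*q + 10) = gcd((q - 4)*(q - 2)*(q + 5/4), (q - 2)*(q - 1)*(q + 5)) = q - 2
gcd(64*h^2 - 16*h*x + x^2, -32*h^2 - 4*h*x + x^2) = -8*h + x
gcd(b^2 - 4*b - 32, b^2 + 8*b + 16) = b + 4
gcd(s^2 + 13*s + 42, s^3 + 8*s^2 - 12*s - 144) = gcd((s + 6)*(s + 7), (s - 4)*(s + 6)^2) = s + 6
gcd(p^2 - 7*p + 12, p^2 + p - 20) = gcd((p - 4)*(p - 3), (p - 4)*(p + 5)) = p - 4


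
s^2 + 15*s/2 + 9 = (s + 3/2)*(s + 6)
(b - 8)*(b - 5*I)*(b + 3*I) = b^3 - 8*b^2 - 2*I*b^2 + 15*b + 16*I*b - 120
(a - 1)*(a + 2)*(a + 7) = a^3 + 8*a^2 + 5*a - 14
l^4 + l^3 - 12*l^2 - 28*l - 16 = (l - 4)*(l + 1)*(l + 2)^2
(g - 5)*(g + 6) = g^2 + g - 30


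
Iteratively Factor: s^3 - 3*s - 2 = (s - 2)*(s^2 + 2*s + 1) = (s - 2)*(s + 1)*(s + 1)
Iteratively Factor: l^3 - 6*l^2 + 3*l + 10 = (l - 2)*(l^2 - 4*l - 5) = (l - 5)*(l - 2)*(l + 1)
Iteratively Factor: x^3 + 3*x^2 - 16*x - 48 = (x + 4)*(x^2 - x - 12) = (x + 3)*(x + 4)*(x - 4)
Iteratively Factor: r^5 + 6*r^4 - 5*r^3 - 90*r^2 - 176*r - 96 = (r + 1)*(r^4 + 5*r^3 - 10*r^2 - 80*r - 96) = (r + 1)*(r + 2)*(r^3 + 3*r^2 - 16*r - 48) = (r + 1)*(r + 2)*(r + 3)*(r^2 - 16) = (r + 1)*(r + 2)*(r + 3)*(r + 4)*(r - 4)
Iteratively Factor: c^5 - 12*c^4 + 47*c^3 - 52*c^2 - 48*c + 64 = (c + 1)*(c^4 - 13*c^3 + 60*c^2 - 112*c + 64) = (c - 4)*(c + 1)*(c^3 - 9*c^2 + 24*c - 16) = (c - 4)^2*(c + 1)*(c^2 - 5*c + 4) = (c - 4)^3*(c + 1)*(c - 1)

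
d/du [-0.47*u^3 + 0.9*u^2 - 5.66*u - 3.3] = -1.41*u^2 + 1.8*u - 5.66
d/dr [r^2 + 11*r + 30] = 2*r + 11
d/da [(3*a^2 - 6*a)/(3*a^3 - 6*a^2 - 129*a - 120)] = (-a^4 + 4*a^3 - 47*a^2 - 80*a + 80)/(a^6 - 4*a^5 - 82*a^4 + 92*a^3 + 2009*a^2 + 3440*a + 1600)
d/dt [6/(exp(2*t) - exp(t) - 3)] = (6 - 12*exp(t))*exp(t)/(-exp(2*t) + exp(t) + 3)^2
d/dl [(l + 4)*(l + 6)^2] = (l + 6)*(3*l + 14)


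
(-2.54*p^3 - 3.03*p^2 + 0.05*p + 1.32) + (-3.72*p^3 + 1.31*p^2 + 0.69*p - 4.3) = -6.26*p^3 - 1.72*p^2 + 0.74*p - 2.98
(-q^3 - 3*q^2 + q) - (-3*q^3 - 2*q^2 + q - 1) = 2*q^3 - q^2 + 1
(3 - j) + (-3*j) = 3 - 4*j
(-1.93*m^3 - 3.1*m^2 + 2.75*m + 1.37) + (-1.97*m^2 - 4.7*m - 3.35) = -1.93*m^3 - 5.07*m^2 - 1.95*m - 1.98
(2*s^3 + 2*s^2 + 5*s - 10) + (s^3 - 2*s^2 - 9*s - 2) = 3*s^3 - 4*s - 12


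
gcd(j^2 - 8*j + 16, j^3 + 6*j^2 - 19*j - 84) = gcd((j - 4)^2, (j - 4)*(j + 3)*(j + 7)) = j - 4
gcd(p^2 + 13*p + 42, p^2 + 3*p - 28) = p + 7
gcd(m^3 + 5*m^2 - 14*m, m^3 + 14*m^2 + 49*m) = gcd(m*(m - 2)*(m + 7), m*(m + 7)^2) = m^2 + 7*m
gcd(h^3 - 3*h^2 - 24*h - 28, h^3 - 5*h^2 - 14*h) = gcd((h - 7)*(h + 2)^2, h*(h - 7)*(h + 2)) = h^2 - 5*h - 14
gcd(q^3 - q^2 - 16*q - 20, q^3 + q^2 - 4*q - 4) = q + 2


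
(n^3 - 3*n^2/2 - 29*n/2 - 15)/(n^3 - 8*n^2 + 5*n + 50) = (n + 3/2)/(n - 5)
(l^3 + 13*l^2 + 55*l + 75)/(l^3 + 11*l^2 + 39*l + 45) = (l + 5)/(l + 3)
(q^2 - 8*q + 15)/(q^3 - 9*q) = (q - 5)/(q*(q + 3))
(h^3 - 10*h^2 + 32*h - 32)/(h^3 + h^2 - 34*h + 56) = (h - 4)/(h + 7)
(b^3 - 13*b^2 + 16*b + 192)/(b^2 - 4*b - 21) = (b^2 - 16*b + 64)/(b - 7)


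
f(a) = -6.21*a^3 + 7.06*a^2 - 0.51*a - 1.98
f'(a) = -18.63*a^2 + 14.12*a - 0.51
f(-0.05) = -1.94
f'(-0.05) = -1.26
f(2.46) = -52.96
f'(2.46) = -78.52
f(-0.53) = 1.20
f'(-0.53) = -13.23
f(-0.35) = -0.67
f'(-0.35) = -7.73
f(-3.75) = 426.69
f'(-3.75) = -315.44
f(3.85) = -253.68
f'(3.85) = -222.29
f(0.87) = -1.17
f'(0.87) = -2.33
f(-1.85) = 62.45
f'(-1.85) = -90.39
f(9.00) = -3961.80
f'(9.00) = -1382.46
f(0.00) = -1.98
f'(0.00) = -0.51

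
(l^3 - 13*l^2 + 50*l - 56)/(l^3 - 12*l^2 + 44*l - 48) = (l - 7)/(l - 6)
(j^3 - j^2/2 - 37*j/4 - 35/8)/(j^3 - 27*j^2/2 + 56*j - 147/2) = (j^2 + 3*j + 5/4)/(j^2 - 10*j + 21)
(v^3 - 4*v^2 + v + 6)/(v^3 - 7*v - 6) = (v - 2)/(v + 2)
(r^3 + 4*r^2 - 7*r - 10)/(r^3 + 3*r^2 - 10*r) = (r + 1)/r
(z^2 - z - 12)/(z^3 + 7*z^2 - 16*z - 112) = (z + 3)/(z^2 + 11*z + 28)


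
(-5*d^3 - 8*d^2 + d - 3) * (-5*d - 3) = 25*d^4 + 55*d^3 + 19*d^2 + 12*d + 9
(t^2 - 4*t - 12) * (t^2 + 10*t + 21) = t^4 + 6*t^3 - 31*t^2 - 204*t - 252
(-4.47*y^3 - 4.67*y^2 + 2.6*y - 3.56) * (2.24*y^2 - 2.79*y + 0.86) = -10.0128*y^5 + 2.0105*y^4 + 15.0091*y^3 - 19.2446*y^2 + 12.1684*y - 3.0616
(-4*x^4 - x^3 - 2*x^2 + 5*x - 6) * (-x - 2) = 4*x^5 + 9*x^4 + 4*x^3 - x^2 - 4*x + 12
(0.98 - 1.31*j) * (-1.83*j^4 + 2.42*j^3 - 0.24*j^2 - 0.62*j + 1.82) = 2.3973*j^5 - 4.9636*j^4 + 2.686*j^3 + 0.577*j^2 - 2.9918*j + 1.7836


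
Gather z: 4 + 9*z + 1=9*z + 5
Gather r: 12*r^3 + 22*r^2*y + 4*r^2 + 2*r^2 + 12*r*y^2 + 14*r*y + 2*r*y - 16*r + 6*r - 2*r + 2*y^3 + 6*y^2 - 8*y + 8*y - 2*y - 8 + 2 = 12*r^3 + r^2*(22*y + 6) + r*(12*y^2 + 16*y - 12) + 2*y^3 + 6*y^2 - 2*y - 6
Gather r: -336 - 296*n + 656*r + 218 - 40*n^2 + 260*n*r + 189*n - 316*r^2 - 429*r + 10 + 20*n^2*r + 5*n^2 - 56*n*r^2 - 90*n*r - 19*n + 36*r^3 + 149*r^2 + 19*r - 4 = -35*n^2 - 126*n + 36*r^3 + r^2*(-56*n - 167) + r*(20*n^2 + 170*n + 246) - 112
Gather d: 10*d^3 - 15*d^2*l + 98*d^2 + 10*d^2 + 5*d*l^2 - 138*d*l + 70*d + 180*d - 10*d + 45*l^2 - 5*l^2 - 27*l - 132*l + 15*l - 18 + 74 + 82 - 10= 10*d^3 + d^2*(108 - 15*l) + d*(5*l^2 - 138*l + 240) + 40*l^2 - 144*l + 128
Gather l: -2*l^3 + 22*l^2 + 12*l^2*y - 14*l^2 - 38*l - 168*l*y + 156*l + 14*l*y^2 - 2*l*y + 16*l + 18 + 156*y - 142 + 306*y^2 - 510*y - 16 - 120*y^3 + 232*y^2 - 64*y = -2*l^3 + l^2*(12*y + 8) + l*(14*y^2 - 170*y + 134) - 120*y^3 + 538*y^2 - 418*y - 140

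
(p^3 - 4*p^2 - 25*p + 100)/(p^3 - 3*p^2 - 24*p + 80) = (p - 5)/(p - 4)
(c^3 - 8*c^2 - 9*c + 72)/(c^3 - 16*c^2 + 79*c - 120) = (c + 3)/(c - 5)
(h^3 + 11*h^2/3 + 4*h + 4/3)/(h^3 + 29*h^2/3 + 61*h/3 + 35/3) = (3*h^2 + 8*h + 4)/(3*h^2 + 26*h + 35)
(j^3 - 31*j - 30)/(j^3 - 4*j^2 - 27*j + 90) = (j + 1)/(j - 3)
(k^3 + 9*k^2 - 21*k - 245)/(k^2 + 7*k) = k + 2 - 35/k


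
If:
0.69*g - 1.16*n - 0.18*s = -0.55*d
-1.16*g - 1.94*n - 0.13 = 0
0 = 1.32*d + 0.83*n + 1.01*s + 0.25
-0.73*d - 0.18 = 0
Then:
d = -0.25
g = 0.06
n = -0.10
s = 0.16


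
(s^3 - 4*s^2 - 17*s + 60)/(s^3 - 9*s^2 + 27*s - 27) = (s^2 - s - 20)/(s^2 - 6*s + 9)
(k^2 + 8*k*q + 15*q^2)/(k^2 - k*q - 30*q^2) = (-k - 3*q)/(-k + 6*q)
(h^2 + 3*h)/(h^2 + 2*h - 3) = h/(h - 1)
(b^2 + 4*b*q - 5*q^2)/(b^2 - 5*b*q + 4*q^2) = (-b - 5*q)/(-b + 4*q)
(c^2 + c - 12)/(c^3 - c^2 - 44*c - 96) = (c - 3)/(c^2 - 5*c - 24)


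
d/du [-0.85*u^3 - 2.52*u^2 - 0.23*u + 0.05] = -2.55*u^2 - 5.04*u - 0.23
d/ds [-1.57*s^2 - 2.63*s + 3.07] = -3.14*s - 2.63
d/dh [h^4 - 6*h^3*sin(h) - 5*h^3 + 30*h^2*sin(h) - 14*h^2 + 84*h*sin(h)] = -6*h^3*cos(h) + 4*h^3 - 18*h^2*sin(h) + 30*h^2*cos(h) - 15*h^2 + 60*h*sin(h) + 84*h*cos(h) - 28*h + 84*sin(h)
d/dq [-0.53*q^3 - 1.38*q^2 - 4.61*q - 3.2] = -1.59*q^2 - 2.76*q - 4.61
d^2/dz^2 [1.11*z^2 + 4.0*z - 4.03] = 2.22000000000000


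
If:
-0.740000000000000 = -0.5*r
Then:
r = 1.48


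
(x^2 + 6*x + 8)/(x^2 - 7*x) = (x^2 + 6*x + 8)/(x*(x - 7))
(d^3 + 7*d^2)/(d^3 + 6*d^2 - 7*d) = d/(d - 1)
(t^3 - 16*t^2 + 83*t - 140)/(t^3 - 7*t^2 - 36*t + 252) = (t^2 - 9*t + 20)/(t^2 - 36)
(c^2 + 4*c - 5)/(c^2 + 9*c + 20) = (c - 1)/(c + 4)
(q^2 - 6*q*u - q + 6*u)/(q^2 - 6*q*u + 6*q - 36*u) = (q - 1)/(q + 6)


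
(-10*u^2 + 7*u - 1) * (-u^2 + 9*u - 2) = 10*u^4 - 97*u^3 + 84*u^2 - 23*u + 2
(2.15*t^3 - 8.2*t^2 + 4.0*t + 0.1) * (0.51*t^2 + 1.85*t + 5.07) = 1.0965*t^5 - 0.204499999999999*t^4 - 2.2295*t^3 - 34.123*t^2 + 20.465*t + 0.507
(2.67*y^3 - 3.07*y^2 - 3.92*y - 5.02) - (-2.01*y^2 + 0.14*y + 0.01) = 2.67*y^3 - 1.06*y^2 - 4.06*y - 5.03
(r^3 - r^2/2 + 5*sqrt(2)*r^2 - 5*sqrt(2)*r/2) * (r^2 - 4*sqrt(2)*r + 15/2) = r^5 - r^4/2 + sqrt(2)*r^4 - 65*r^3/2 - sqrt(2)*r^3/2 + 65*r^2/4 + 75*sqrt(2)*r^2/2 - 75*sqrt(2)*r/4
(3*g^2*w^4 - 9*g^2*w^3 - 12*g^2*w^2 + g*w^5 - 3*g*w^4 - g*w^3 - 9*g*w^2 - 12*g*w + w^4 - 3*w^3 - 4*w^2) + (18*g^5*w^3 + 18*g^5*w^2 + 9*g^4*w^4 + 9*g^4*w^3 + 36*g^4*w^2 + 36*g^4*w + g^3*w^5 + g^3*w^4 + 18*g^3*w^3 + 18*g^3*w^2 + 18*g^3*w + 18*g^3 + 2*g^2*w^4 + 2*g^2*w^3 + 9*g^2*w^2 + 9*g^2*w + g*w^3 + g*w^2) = 18*g^5*w^3 + 18*g^5*w^2 + 9*g^4*w^4 + 9*g^4*w^3 + 36*g^4*w^2 + 36*g^4*w + g^3*w^5 + g^3*w^4 + 18*g^3*w^3 + 18*g^3*w^2 + 18*g^3*w + 18*g^3 + 5*g^2*w^4 - 7*g^2*w^3 - 3*g^2*w^2 + 9*g^2*w + g*w^5 - 3*g*w^4 - 8*g*w^2 - 12*g*w + w^4 - 3*w^3 - 4*w^2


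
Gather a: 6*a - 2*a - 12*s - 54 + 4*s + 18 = 4*a - 8*s - 36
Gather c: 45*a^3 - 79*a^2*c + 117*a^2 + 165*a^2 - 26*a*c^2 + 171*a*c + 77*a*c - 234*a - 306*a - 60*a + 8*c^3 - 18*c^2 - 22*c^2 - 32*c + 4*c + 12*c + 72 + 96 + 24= 45*a^3 + 282*a^2 - 600*a + 8*c^3 + c^2*(-26*a - 40) + c*(-79*a^2 + 248*a - 16) + 192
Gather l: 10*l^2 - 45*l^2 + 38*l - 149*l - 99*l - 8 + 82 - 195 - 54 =-35*l^2 - 210*l - 175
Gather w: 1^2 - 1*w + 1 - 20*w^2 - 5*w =-20*w^2 - 6*w + 2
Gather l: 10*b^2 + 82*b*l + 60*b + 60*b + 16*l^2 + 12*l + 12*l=10*b^2 + 120*b + 16*l^2 + l*(82*b + 24)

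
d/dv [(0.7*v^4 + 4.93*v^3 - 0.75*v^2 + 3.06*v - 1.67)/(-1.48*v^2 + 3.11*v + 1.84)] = (-2.072*v^5 - 0.765400000000001*v^4 + 35.8166*v^3 + 29.4099*v^2 - 7.7032*v + 10.8241)/(2.1904*v^4 - 9.2056*v^3 + 4.2257*v^2 + 11.4448*v + 3.3856)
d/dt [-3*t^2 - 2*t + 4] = -6*t - 2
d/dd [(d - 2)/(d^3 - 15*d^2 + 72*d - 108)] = (-2*d^2 + 9*d - 6)/(d^5 - 24*d^4 + 225*d^3 - 1026*d^2 + 2268*d - 1944)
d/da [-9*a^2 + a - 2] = 1 - 18*a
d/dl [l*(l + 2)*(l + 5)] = 3*l^2 + 14*l + 10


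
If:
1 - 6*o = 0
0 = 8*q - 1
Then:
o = 1/6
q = 1/8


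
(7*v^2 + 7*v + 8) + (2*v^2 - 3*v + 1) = 9*v^2 + 4*v + 9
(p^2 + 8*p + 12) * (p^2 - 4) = p^4 + 8*p^3 + 8*p^2 - 32*p - 48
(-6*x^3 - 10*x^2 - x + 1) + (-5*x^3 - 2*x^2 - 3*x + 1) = -11*x^3 - 12*x^2 - 4*x + 2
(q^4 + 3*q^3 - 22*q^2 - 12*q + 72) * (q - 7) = q^5 - 4*q^4 - 43*q^3 + 142*q^2 + 156*q - 504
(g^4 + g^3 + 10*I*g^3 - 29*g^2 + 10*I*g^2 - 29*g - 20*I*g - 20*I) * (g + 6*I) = g^5 + g^4 + 16*I*g^4 - 89*g^3 + 16*I*g^3 - 89*g^2 - 194*I*g^2 + 120*g - 194*I*g + 120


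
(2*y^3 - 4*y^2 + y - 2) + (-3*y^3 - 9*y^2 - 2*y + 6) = -y^3 - 13*y^2 - y + 4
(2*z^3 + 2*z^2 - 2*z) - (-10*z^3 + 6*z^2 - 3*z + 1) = 12*z^3 - 4*z^2 + z - 1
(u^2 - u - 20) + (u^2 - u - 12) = 2*u^2 - 2*u - 32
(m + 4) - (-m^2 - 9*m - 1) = m^2 + 10*m + 5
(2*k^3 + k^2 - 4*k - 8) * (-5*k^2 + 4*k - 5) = -10*k^5 + 3*k^4 + 14*k^3 + 19*k^2 - 12*k + 40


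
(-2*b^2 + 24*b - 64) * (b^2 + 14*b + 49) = -2*b^4 - 4*b^3 + 174*b^2 + 280*b - 3136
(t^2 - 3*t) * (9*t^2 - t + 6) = 9*t^4 - 28*t^3 + 9*t^2 - 18*t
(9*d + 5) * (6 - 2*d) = -18*d^2 + 44*d + 30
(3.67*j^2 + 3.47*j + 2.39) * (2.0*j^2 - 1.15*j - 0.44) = 7.34*j^4 + 2.7195*j^3 - 0.825299999999999*j^2 - 4.2753*j - 1.0516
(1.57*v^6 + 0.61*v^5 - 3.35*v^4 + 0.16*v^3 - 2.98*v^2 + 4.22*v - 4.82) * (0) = 0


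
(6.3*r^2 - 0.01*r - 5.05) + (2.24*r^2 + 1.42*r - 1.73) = 8.54*r^2 + 1.41*r - 6.78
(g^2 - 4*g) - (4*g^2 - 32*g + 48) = -3*g^2 + 28*g - 48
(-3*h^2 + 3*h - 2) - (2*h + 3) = -3*h^2 + h - 5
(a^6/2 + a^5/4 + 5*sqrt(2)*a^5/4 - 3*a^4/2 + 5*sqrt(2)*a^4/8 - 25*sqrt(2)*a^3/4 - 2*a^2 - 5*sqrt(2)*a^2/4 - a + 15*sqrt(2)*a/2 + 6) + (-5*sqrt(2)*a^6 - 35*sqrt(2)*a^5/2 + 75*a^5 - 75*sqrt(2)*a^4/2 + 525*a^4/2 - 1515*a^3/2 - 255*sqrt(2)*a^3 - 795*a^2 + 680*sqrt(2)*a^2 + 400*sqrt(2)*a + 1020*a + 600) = -5*sqrt(2)*a^6 + a^6/2 - 65*sqrt(2)*a^5/4 + 301*a^5/4 - 295*sqrt(2)*a^4/8 + 261*a^4 - 1515*a^3/2 - 1045*sqrt(2)*a^3/4 - 797*a^2 + 2715*sqrt(2)*a^2/4 + 815*sqrt(2)*a/2 + 1019*a + 606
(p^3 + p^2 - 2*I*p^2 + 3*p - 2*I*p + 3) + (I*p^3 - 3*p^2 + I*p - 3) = p^3 + I*p^3 - 2*p^2 - 2*I*p^2 + 3*p - I*p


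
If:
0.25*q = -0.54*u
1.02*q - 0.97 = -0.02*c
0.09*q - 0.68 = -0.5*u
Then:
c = 293.62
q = -4.81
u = 2.23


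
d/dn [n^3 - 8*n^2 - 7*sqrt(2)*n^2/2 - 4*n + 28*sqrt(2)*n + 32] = 3*n^2 - 16*n - 7*sqrt(2)*n - 4 + 28*sqrt(2)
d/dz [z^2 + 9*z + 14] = 2*z + 9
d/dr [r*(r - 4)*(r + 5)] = 3*r^2 + 2*r - 20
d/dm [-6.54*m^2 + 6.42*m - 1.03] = 6.42 - 13.08*m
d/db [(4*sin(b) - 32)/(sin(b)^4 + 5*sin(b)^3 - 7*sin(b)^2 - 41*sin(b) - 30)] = 4*(-3*sin(b)^4 + 22*sin(b)^3 + 127*sin(b)^2 - 112*sin(b) - 358)*cos(b)/((sin(b) - 3)^2*(sin(b) + 1)^2*(sin(b) + 2)^2*(sin(b) + 5)^2)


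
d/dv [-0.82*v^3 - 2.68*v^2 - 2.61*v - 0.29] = -2.46*v^2 - 5.36*v - 2.61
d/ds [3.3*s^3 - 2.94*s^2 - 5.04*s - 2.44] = 9.9*s^2 - 5.88*s - 5.04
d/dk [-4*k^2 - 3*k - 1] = -8*k - 3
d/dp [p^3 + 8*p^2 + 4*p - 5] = 3*p^2 + 16*p + 4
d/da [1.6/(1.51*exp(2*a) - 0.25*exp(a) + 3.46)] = (0.4 - 4.832*exp(a))*exp(a)/(1.51*exp(2*a) - 0.25*exp(a) + 3.46)^2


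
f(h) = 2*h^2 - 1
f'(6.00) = 24.00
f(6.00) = 71.00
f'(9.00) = 36.00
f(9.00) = 161.00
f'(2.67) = 10.68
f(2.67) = 13.26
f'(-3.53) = -14.12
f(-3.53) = 23.92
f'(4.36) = 17.44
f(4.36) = 37.02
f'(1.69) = 6.76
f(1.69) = 4.71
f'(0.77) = 3.08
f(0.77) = 0.19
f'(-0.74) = -2.96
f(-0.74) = 0.10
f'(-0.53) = -2.12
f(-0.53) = -0.44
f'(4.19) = 16.76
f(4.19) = 34.11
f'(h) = 4*h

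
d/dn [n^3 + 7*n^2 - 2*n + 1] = 3*n^2 + 14*n - 2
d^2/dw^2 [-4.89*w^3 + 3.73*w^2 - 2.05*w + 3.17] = 7.46 - 29.34*w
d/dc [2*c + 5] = 2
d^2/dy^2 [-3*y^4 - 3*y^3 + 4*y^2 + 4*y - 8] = -36*y^2 - 18*y + 8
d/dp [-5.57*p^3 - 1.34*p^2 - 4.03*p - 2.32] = -16.71*p^2 - 2.68*p - 4.03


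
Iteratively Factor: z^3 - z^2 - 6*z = (z - 3)*(z^2 + 2*z) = z*(z - 3)*(z + 2)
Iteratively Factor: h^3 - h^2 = (h - 1)*(h^2) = h*(h - 1)*(h)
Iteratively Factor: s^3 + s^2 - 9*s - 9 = (s + 3)*(s^2 - 2*s - 3) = (s - 3)*(s + 3)*(s + 1)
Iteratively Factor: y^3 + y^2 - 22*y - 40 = (y + 4)*(y^2 - 3*y - 10) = (y - 5)*(y + 4)*(y + 2)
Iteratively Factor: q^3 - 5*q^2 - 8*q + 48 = (q + 3)*(q^2 - 8*q + 16) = (q - 4)*(q + 3)*(q - 4)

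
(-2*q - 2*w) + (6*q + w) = 4*q - w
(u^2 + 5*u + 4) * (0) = 0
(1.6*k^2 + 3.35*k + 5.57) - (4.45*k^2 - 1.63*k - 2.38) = -2.85*k^2 + 4.98*k + 7.95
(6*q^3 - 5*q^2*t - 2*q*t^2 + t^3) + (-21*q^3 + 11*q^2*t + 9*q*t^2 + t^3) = -15*q^3 + 6*q^2*t + 7*q*t^2 + 2*t^3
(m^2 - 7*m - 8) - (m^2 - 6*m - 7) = -m - 1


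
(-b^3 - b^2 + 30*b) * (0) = 0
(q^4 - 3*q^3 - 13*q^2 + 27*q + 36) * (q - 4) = q^5 - 7*q^4 - q^3 + 79*q^2 - 72*q - 144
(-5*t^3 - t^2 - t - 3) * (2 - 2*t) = 10*t^4 - 8*t^3 + 4*t - 6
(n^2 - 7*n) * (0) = 0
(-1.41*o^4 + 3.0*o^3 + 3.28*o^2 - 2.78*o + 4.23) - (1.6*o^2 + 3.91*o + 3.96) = -1.41*o^4 + 3.0*o^3 + 1.68*o^2 - 6.69*o + 0.27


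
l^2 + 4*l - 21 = (l - 3)*(l + 7)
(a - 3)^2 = a^2 - 6*a + 9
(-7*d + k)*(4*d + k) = -28*d^2 - 3*d*k + k^2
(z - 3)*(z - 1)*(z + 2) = z^3 - 2*z^2 - 5*z + 6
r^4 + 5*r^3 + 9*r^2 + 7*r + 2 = (r + 1)^3*(r + 2)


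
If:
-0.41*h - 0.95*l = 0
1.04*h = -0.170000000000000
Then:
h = -0.16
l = 0.07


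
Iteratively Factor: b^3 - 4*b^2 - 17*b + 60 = (b + 4)*(b^2 - 8*b + 15) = (b - 3)*(b + 4)*(b - 5)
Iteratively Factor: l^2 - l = (l)*(l - 1)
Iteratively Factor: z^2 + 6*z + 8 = (z + 2)*(z + 4)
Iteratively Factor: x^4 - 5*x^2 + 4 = (x + 2)*(x^3 - 2*x^2 - x + 2) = (x - 2)*(x + 2)*(x^2 - 1) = (x - 2)*(x - 1)*(x + 2)*(x + 1)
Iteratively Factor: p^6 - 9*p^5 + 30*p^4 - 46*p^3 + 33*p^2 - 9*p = (p - 3)*(p^5 - 6*p^4 + 12*p^3 - 10*p^2 + 3*p) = (p - 3)^2*(p^4 - 3*p^3 + 3*p^2 - p) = (p - 3)^2*(p - 1)*(p^3 - 2*p^2 + p) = (p - 3)^2*(p - 1)^2*(p^2 - p) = (p - 3)^2*(p - 1)^3*(p)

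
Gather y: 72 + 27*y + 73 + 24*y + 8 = 51*y + 153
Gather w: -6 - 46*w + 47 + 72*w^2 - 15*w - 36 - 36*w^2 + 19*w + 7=36*w^2 - 42*w + 12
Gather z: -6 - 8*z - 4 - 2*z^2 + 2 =-2*z^2 - 8*z - 8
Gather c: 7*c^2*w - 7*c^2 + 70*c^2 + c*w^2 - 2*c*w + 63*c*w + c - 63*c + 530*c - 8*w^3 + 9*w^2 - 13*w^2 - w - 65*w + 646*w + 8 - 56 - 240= c^2*(7*w + 63) + c*(w^2 + 61*w + 468) - 8*w^3 - 4*w^2 + 580*w - 288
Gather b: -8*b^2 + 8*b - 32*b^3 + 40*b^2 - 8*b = -32*b^3 + 32*b^2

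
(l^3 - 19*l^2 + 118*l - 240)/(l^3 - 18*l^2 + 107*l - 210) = (l - 8)/(l - 7)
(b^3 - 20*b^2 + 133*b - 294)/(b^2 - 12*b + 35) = (b^2 - 13*b + 42)/(b - 5)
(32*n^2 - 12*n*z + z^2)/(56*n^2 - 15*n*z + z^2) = (-4*n + z)/(-7*n + z)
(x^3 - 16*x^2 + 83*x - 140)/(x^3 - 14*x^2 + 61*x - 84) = (x - 5)/(x - 3)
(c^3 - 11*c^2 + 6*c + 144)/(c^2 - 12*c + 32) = (c^2 - 3*c - 18)/(c - 4)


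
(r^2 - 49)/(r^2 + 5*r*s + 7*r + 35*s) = (r - 7)/(r + 5*s)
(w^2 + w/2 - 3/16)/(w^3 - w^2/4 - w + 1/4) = (w + 3/4)/(w^2 - 1)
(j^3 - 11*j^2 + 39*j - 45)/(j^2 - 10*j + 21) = (j^2 - 8*j + 15)/(j - 7)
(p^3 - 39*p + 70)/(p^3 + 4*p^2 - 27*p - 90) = (p^2 + 5*p - 14)/(p^2 + 9*p + 18)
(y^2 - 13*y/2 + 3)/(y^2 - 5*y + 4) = (y^2 - 13*y/2 + 3)/(y^2 - 5*y + 4)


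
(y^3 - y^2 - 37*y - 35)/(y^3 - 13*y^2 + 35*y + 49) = (y + 5)/(y - 7)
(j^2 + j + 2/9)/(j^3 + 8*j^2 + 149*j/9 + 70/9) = (3*j + 1)/(3*j^2 + 22*j + 35)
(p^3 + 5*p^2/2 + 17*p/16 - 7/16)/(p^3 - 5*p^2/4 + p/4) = (4*p^2 + 11*p + 7)/(4*p*(p - 1))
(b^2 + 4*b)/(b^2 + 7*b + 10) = b*(b + 4)/(b^2 + 7*b + 10)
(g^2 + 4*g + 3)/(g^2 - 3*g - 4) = (g + 3)/(g - 4)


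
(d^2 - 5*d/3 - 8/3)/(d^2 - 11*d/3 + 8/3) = (d + 1)/(d - 1)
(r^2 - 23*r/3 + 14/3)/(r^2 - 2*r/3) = (r - 7)/r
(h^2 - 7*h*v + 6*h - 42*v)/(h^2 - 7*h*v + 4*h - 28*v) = (h + 6)/(h + 4)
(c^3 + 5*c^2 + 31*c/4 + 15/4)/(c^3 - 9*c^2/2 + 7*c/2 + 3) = (4*c^3 + 20*c^2 + 31*c + 15)/(2*(2*c^3 - 9*c^2 + 7*c + 6))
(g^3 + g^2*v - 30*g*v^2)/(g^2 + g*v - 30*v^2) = g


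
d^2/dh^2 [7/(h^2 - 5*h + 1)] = 14*(-h^2 + 5*h + (2*h - 5)^2 - 1)/(h^2 - 5*h + 1)^3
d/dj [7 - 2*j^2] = -4*j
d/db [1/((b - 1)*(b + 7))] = 2*(-b - 3)/(b^4 + 12*b^3 + 22*b^2 - 84*b + 49)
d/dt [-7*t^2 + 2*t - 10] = 2 - 14*t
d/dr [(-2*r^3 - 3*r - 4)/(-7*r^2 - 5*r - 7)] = (14*r^4 + 20*r^3 + 21*r^2 - 56*r + 1)/(49*r^4 + 70*r^3 + 123*r^2 + 70*r + 49)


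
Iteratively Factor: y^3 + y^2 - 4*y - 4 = (y + 2)*(y^2 - y - 2) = (y + 1)*(y + 2)*(y - 2)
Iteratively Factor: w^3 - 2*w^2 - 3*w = (w - 3)*(w^2 + w) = (w - 3)*(w + 1)*(w)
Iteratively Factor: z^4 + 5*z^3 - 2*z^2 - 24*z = (z - 2)*(z^3 + 7*z^2 + 12*z) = (z - 2)*(z + 3)*(z^2 + 4*z) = (z - 2)*(z + 3)*(z + 4)*(z)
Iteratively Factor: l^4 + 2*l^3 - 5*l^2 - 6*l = (l + 1)*(l^3 + l^2 - 6*l) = l*(l + 1)*(l^2 + l - 6) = l*(l + 1)*(l + 3)*(l - 2)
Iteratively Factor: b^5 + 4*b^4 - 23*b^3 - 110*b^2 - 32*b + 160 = (b - 1)*(b^4 + 5*b^3 - 18*b^2 - 128*b - 160) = (b - 5)*(b - 1)*(b^3 + 10*b^2 + 32*b + 32) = (b - 5)*(b - 1)*(b + 4)*(b^2 + 6*b + 8) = (b - 5)*(b - 1)*(b + 2)*(b + 4)*(b + 4)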